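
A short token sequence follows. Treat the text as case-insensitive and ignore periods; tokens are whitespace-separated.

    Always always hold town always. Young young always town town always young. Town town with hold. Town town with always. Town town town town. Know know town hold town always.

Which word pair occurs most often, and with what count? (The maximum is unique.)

Bigram frequencies (highest first):
  town town: 6
  hold town: 3
  town always: 3
  always young: 2
  always town: 2
  town with: 2
  … (11 more, each ≤ 1)

"town town", 6 times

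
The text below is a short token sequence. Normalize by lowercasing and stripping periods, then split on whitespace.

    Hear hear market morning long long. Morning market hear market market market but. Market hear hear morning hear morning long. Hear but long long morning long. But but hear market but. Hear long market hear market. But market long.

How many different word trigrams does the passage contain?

39 tokens → 37 trigram windows in total.
Repeated trigrams (each contributes count−1 duplicates):
  hear market but: 2
  long long morning: 2
  market but market: 2
  market hear market: 2
4 duplicate windows → 37 − 4 = 33 distinct.

33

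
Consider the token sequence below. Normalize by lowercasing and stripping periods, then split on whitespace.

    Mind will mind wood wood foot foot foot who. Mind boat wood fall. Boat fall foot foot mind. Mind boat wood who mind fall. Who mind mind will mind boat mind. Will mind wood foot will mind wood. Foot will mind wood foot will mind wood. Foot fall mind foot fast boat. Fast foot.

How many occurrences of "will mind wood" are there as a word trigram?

5

Scanning the 52 overlapping trigram windows for "will mind wood":
  position 2–4: will mind wood
  position 32–34: will mind wood
  position 36–38: will mind wood
  position 40–42: will mind wood
  position 44–46: will mind wood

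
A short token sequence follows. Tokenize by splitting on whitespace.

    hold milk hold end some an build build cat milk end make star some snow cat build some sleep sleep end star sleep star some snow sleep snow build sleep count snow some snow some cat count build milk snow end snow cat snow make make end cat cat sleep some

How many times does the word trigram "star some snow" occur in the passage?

Scanning the 49 overlapping trigram windows for "star some snow":
  position 13–15: star some snow
  position 24–26: star some snow

2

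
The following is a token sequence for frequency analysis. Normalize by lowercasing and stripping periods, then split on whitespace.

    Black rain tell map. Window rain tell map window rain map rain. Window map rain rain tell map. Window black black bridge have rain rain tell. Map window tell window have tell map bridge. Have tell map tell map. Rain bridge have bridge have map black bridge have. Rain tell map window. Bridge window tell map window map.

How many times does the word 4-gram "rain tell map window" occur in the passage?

Scanning the 55 overlapping 4-gram windows for "rain tell map window":
  position 2–5: rain tell map window
  position 6–9: rain tell map window
  position 16–19: rain tell map window
  position 25–28: rain tell map window
  position 49–52: rain tell map window

5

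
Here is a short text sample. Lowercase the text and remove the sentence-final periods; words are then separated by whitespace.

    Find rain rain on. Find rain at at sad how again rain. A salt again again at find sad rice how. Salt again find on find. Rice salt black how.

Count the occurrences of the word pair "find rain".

Scanning the 29 overlapping bigram windows for "find rain":
  position 1–2: find rain
  position 5–6: find rain

2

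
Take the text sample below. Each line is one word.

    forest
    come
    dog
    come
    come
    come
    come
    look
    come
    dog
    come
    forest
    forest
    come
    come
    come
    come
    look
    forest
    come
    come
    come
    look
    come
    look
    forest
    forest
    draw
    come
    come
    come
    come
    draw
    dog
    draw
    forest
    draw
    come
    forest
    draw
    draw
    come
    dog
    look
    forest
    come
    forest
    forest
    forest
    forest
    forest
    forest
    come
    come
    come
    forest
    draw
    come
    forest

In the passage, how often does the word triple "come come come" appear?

Scanning the 57 overlapping trigram windows for "come come come":
  position 4–6: come come come
  position 5–7: come come come
  position 14–16: come come come
  position 15–17: come come come
  position 20–22: come come come
  position 29–31: come come come
  position 30–32: come come come
  position 53–55: come come come

8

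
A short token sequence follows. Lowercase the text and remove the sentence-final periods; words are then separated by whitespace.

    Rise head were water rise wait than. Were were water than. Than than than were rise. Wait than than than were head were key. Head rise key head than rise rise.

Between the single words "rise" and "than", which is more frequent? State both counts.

"than" (9 vs 6)

"rise": 6 occurrences
"than": 9 occurrences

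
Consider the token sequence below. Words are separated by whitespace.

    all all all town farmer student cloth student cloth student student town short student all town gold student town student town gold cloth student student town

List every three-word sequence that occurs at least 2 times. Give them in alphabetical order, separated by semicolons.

cloth student student; student cloth student; student student town

Trigram counts meeting the condition (at least 2 times):
  cloth student student: 2
  student cloth student: 2
  student student town: 2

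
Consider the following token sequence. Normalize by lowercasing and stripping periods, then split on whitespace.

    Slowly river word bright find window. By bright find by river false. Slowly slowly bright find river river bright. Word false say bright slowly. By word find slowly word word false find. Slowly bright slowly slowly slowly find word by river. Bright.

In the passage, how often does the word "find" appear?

6

Scanning the 42 tokens for "find":
  position 5: find
  position 9: find
  position 16: find
  position 27: find
  position 32: find
  position 38: find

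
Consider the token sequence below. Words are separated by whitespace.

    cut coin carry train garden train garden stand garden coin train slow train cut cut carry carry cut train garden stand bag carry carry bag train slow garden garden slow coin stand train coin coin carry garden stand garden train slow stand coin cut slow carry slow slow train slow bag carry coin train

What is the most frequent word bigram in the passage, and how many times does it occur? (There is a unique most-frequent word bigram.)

"train slow", 4 times

Bigram frequencies (highest first):
  train slow: 4
  train garden: 3
  garden stand: 3
  coin carry: 2
  garden train: 2
  stand garden: 2
  … (33 more, each ≤ 2)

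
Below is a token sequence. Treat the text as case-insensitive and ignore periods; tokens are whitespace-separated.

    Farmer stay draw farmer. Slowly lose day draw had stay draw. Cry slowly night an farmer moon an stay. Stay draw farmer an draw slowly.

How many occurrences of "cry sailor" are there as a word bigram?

0

Scanning the 24 overlapping bigram windows for "cry sailor":
  (none found)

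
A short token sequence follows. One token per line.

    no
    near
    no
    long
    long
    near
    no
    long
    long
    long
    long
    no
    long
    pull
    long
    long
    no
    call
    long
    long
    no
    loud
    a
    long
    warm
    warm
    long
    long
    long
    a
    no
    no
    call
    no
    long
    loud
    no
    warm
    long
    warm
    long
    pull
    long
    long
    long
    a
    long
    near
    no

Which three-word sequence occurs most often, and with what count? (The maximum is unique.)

Trigram frequencies (highest first):
  long long long: 4
  long long no: 3
  near no long: 2
  no long long: 2
  long near no: 2
  long pull long: 2
  … (30 more, each ≤ 2)

"long long long", 4 times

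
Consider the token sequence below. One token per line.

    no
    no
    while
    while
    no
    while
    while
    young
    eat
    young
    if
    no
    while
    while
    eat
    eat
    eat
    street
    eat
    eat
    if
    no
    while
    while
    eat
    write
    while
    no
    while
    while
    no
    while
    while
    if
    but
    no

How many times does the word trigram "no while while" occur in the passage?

Scanning the 34 overlapping trigram windows for "no while while":
  position 2–4: no while while
  position 5–7: no while while
  position 12–14: no while while
  position 22–24: no while while
  position 28–30: no while while
  position 31–33: no while while

6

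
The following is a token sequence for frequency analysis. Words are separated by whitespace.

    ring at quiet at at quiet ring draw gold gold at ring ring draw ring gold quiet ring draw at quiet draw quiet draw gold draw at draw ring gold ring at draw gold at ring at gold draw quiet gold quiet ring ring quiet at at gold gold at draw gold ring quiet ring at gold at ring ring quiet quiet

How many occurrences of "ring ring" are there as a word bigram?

Scanning the 61 overlapping bigram windows for "ring ring":
  position 12–13: ring ring
  position 43–44: ring ring
  position 59–60: ring ring

3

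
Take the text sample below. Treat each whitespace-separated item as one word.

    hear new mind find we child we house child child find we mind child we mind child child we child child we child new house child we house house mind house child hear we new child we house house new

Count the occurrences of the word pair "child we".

Scanning the 39 overlapping bigram windows for "child we":
  position 6–7: child we
  position 14–15: child we
  position 18–19: child we
  position 21–22: child we
  position 26–27: child we
  position 36–37: child we

6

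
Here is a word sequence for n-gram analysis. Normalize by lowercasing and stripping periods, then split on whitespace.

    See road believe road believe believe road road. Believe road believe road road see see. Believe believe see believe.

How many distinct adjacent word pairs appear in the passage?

9

19 tokens → 18 bigram windows in total.
Repeated bigrams (each contributes count−1 duplicates):
  believe road: 4
  road believe: 4
  believe believe: 2
  road road: 2
  see believe: 2
9 duplicate windows → 18 − 9 = 9 distinct.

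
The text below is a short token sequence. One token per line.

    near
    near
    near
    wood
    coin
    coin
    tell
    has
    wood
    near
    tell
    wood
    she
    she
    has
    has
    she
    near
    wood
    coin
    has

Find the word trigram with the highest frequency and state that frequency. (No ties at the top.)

"near wood coin", 2 times

Trigram frequencies (highest first):
  near wood coin: 2
  near near near: 1
  near near wood: 1
  wood coin coin: 1
  coin coin tell: 1
  coin tell has: 1
  … (12 more, each ≤ 1)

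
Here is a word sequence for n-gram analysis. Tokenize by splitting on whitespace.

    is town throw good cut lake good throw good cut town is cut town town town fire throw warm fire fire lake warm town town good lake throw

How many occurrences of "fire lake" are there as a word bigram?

1

Scanning the 27 overlapping bigram windows for "fire lake":
  position 21–22: fire lake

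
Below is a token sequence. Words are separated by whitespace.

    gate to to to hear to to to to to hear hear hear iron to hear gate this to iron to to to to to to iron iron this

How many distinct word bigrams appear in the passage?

29 tokens → 28 bigram windows in total.
Repeated bigrams (each contributes count−1 duplicates):
  to to: 11
  to hear: 3
  hear hear: 2
  iron to: 2
  to iron: 2
15 duplicate windows → 28 − 15 = 13 distinct.

13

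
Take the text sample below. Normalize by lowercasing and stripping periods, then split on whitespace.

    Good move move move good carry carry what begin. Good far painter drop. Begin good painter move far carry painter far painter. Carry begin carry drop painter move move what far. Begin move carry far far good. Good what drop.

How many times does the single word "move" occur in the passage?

Scanning the 40 tokens for "move":
  position 2: move
  position 3: move
  position 4: move
  position 17: move
  position 28: move
  position 29: move
  position 33: move

7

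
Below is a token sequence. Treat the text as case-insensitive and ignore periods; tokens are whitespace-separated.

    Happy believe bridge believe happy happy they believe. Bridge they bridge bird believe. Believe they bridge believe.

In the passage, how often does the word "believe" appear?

Scanning the 17 tokens for "believe":
  position 2: believe
  position 4: believe
  position 8: believe
  position 13: believe
  position 14: believe
  position 17: believe

6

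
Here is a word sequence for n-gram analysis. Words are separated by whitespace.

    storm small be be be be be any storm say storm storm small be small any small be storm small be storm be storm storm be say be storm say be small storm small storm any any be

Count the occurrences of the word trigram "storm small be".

Scanning the 36 overlapping trigram windows for "storm small be":
  position 1–3: storm small be
  position 12–14: storm small be
  position 19–21: storm small be

3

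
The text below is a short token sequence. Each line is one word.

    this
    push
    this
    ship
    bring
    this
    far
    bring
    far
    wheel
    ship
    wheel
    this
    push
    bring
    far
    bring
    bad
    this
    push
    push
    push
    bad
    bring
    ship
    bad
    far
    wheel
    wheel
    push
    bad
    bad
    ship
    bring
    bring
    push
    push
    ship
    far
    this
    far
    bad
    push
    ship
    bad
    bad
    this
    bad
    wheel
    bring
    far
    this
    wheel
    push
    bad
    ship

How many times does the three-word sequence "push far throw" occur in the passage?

0

Scanning the 54 overlapping trigram windows for "push far throw":
  (none found)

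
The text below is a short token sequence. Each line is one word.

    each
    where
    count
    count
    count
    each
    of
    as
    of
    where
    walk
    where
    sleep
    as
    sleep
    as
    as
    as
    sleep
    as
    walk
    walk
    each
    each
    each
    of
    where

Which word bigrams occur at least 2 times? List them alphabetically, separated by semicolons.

as as; as sleep; count count; each each; each of; of where; sleep as

Bigram counts meeting the condition (at least 2 times):
  as as: 2
  as sleep: 2
  count count: 2
  each each: 2
  each of: 2
  of where: 2
  sleep as: 3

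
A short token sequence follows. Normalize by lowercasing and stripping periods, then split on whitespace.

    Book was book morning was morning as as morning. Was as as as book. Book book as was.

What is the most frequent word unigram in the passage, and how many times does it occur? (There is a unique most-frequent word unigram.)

"as", 6 times

Unigram frequencies (highest first):
  as: 6
  book: 5
  was: 4
  morning: 3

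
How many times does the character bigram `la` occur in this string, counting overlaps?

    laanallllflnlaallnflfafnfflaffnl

Sliding a length-2 window over the 32 characters (31 positions):
  position 1–2: la
  position 13–14: la
  position 27–28: la

3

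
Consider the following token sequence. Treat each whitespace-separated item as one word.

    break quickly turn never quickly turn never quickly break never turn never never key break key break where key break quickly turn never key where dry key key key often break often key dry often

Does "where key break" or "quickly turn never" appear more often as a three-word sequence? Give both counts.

"quickly turn never" (3 vs 1)

"where key break": 1 occurrence
"quickly turn never": 3 occurrences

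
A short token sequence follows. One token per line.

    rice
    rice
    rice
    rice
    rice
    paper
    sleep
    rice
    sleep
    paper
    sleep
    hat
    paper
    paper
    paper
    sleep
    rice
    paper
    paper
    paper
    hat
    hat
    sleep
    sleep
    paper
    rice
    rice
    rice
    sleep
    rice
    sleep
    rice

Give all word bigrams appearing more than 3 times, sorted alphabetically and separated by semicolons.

Bigram counts meeting the condition (more than 3 times):
  paper paper: 4
  rice rice: 6
  sleep rice: 4

paper paper; rice rice; sleep rice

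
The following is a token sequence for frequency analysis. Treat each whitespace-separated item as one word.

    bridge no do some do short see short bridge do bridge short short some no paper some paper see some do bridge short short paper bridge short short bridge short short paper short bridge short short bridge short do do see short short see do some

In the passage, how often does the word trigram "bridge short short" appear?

Scanning the 44 overlapping trigram windows for "bridge short short":
  position 11–13: bridge short short
  position 22–24: bridge short short
  position 26–28: bridge short short
  position 29–31: bridge short short
  position 34–36: bridge short short

5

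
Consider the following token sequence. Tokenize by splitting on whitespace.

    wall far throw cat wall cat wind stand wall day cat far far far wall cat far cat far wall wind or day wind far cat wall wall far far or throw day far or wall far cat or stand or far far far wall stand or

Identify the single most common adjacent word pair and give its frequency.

"far far", 5 times

Bigram frequencies (highest first):
  far far: 5
  wall far: 3
  cat far: 3
  far wall: 3
  far cat: 3
  cat wall: 2
  … (24 more, each ≤ 2)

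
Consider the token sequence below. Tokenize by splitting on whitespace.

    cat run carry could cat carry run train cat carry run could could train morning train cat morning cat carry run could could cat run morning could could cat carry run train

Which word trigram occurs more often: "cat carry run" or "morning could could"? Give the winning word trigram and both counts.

"cat carry run": 4 occurrences
"morning could could": 1 occurrence

"cat carry run" (4 vs 1)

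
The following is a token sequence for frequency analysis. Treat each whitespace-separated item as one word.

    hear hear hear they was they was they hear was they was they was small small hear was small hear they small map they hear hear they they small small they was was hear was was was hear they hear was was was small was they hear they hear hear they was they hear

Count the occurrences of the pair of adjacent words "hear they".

Scanning the 53 overlapping bigram windows for "hear they":
  position 3–4: hear they
  position 20–21: hear they
  position 26–27: hear they
  position 38–39: hear they
  position 47–48: hear they
  position 50–51: hear they

6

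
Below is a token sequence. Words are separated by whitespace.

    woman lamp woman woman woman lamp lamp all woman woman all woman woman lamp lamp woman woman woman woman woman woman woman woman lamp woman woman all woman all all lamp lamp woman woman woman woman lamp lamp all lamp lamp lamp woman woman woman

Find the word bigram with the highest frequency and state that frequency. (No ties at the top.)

Bigram frequencies (highest first):
  woman woman: 17
  lamp lamp: 6
  woman lamp: 5
  lamp woman: 5
  all woman: 3
  woman all: 3
  … (3 more, each ≤ 2)

"woman woman", 17 times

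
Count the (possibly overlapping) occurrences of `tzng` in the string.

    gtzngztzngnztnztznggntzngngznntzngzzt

Sliding a length-4 window over the 37 characters (34 positions):
  position 2–5: tzng
  position 7–10: tzng
  position 16–19: tzng
  position 22–25: tzng
  position 31–34: tzng

5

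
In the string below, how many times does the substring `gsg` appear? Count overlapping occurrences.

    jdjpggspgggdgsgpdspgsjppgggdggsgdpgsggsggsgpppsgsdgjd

Sliding a length-3 window over the 53 characters (51 positions):
  position 13–15: gsg
  position 30–32: gsg
  position 35–37: gsg
  position 38–40: gsg
  position 41–43: gsg

5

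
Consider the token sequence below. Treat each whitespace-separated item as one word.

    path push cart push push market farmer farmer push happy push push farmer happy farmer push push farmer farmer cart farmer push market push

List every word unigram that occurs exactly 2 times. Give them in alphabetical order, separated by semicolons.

Unigram counts meeting the condition (exactly 2 times):
  cart: 2
  happy: 2
  market: 2

cart; happy; market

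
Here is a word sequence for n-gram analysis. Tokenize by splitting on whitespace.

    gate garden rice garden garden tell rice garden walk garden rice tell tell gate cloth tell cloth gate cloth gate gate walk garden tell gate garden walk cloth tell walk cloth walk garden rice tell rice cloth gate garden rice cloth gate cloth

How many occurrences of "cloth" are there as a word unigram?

8

Scanning the 43 tokens for "cloth":
  position 15: cloth
  position 17: cloth
  position 19: cloth
  position 28: cloth
  position 31: cloth
  position 37: cloth
  position 41: cloth
  position 43: cloth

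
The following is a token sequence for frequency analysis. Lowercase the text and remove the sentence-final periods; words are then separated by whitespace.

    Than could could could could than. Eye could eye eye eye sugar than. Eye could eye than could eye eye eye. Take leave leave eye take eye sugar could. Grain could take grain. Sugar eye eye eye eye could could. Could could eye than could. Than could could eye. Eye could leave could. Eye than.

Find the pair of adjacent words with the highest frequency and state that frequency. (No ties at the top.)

Bigram frequencies (highest first):
  eye eye: 8
  could could: 7
  could eye: 6
  than could: 4
  eye could: 4
  eye than: 3
  … (18 more, each ≤ 2)

"eye eye", 8 times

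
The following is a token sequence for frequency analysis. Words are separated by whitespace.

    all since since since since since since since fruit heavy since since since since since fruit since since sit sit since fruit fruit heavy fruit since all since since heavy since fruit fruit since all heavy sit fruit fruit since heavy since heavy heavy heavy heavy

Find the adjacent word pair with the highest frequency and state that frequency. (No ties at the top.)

"since since", 12 times

Bigram frequencies (highest first):
  since since: 12
  since fruit: 4
  fruit since: 4
  heavy since: 3
  fruit fruit: 3
  since heavy: 3
  … (11 more, each ≤ 3)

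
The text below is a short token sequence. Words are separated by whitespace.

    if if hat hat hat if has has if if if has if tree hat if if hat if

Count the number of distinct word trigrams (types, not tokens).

19 tokens → 17 trigram windows in total.
Repeated trigrams (each contributes count−1 duplicates):
  if if hat: 2
1 duplicate windows → 17 − 1 = 16 distinct.

16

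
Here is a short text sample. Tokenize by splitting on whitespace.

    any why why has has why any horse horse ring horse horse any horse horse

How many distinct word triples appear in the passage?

15 tokens → 13 trigram windows in total.
Repeated trigrams (each contributes count−1 duplicates):
  any horse horse: 2
1 duplicate windows → 13 − 1 = 12 distinct.

12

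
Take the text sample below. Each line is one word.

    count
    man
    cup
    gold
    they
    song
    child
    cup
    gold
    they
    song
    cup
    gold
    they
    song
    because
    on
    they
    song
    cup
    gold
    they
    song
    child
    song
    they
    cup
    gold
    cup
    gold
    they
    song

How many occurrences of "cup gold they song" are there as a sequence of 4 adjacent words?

Scanning the 29 overlapping 4-gram windows for "cup gold they song":
  position 3–6: cup gold they song
  position 8–11: cup gold they song
  position 12–15: cup gold they song
  position 20–23: cup gold they song
  position 29–32: cup gold they song

5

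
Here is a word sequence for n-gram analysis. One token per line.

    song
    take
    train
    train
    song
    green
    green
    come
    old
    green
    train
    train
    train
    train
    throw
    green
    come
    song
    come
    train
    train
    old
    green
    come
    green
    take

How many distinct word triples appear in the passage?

26 tokens → 24 trigram windows in total.
Repeated trigrams (each contributes count−1 duplicates):
  train train train: 2
1 duplicate windows → 24 − 1 = 23 distinct.

23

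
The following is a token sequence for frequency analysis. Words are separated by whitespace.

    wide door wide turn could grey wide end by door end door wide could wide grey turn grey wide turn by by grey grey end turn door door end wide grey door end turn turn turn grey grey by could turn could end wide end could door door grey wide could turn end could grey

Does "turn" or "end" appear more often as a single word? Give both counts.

"turn": 9 occurrences
"end": 8 occurrences

"turn" (9 vs 8)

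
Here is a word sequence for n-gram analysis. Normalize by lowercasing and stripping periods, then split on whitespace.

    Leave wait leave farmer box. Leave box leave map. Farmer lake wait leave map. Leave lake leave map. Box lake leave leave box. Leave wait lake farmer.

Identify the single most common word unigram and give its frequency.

Unigram frequencies (highest first):
  leave: 10
  box: 4
  lake: 4
  wait: 3
  farmer: 3
  map: 3

"leave", 10 times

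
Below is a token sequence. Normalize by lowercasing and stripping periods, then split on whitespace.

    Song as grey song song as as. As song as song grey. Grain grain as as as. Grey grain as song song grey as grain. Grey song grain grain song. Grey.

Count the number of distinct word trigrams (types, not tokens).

31 tokens → 29 trigram windows in total.
Repeated trigrams (each contributes count−1 duplicates):
  as as as: 2
1 duplicate windows → 29 − 1 = 28 distinct.

28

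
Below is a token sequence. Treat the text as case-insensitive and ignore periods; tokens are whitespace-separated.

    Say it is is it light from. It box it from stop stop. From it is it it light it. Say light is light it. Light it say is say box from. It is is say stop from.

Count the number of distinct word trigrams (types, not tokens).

32

38 tokens → 36 trigram windows in total.
Repeated trigrams (each contributes count−1 duplicates):
  from it is: 2
  it is is: 2
  it light it: 2
  light it say: 2
4 duplicate windows → 36 − 4 = 32 distinct.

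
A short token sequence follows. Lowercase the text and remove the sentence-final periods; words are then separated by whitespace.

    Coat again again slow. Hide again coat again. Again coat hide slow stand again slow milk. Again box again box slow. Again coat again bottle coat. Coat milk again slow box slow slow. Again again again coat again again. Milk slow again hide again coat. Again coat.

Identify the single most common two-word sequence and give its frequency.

"again coat", 6 times

Bigram frequencies (highest first):
  again coat: 6
  coat again: 5
  again again: 5
  again slow: 3
  slow again: 3
  hide again: 2
  … (19 more, each ≤ 2)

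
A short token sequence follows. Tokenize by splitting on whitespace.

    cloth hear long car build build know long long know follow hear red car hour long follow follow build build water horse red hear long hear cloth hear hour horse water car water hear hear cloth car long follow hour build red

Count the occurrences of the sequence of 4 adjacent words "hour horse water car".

Scanning the 39 overlapping 4-gram windows for "hour horse water car":
  position 29–32: hour horse water car

1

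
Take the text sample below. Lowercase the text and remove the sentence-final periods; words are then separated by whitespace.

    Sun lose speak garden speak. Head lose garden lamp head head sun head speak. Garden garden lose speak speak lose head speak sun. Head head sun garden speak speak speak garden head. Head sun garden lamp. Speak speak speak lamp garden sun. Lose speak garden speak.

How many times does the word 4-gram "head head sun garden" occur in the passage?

Scanning the 43 overlapping 4-gram windows for "head head sun garden":
  position 24–27: head head sun garden
  position 32–35: head head sun garden

2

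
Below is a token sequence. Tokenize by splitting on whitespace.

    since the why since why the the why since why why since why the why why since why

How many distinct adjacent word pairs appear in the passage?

7

18 tokens → 17 bigram windows in total.
Repeated bigrams (each contributes count−1 duplicates):
  since why: 4
  why since: 4
  the why: 3
  why the: 2
  why why: 2
10 duplicate windows → 17 − 10 = 7 distinct.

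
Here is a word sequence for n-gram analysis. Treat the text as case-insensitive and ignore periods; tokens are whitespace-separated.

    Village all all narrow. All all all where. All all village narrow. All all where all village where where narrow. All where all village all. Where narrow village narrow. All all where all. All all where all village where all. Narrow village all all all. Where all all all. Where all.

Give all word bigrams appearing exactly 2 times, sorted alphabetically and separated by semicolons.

Bigram counts meeting the condition (exactly 2 times):
  all narrow: 2
  narrow village: 2
  village narrow: 2
  village where: 2
  where narrow: 2

all narrow; narrow village; village narrow; village where; where narrow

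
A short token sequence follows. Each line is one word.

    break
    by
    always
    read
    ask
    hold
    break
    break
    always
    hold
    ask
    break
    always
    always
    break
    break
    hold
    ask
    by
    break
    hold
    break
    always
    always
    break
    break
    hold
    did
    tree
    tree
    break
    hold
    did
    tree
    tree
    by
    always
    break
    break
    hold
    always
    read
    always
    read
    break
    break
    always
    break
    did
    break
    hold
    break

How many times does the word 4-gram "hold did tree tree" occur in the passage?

2

Scanning the 49 overlapping 4-gram windows for "hold did tree tree":
  position 27–30: hold did tree tree
  position 32–35: hold did tree tree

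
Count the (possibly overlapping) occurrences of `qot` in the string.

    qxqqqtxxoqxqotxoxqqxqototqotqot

Sliding a length-3 window over the 31 characters (29 positions):
  position 12–14: qot
  position 21–23: qot
  position 26–28: qot
  position 29–31: qot

4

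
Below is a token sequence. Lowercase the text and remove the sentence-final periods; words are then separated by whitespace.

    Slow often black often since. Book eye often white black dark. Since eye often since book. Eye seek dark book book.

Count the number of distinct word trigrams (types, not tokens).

17

21 tokens → 19 trigram windows in total.
Repeated trigrams (each contributes count−1 duplicates):
  often since book: 2
  since book eye: 2
2 duplicate windows → 19 − 2 = 17 distinct.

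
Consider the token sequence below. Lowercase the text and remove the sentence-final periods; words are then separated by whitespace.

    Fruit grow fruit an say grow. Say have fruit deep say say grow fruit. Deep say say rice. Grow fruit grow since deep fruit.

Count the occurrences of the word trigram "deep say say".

Scanning the 22 overlapping trigram windows for "deep say say":
  position 10–12: deep say say
  position 15–17: deep say say

2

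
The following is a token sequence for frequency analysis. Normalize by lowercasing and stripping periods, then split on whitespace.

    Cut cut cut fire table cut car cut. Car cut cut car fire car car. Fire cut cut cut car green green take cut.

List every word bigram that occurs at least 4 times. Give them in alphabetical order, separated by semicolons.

Bigram counts meeting the condition (at least 4 times):
  cut car: 4
  cut cut: 5

cut car; cut cut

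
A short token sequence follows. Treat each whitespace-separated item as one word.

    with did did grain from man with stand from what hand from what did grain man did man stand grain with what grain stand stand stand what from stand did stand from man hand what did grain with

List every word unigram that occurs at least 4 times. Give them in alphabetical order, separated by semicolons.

Unigram counts meeting the condition (at least 4 times):
  did: 6
  from: 5
  grain: 5
  man: 4
  stand: 7
  what: 5
  with: 4

did; from; grain; man; stand; what; with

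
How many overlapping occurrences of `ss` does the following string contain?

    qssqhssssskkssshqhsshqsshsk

9

Sliding a length-2 window over the 27 characters (26 positions):
  position 2–3: ss
  position 6–7: ss
  position 7–8: ss
  position 8–9: ss
  position 9–10: ss
  position 13–14: ss
  position 14–15: ss
  position 19–20: ss
  position 23–24: ss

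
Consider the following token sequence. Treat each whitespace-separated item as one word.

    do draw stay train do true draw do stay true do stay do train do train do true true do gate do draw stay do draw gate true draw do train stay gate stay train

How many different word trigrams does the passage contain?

29

35 tokens → 33 trigram windows in total.
Repeated trigrams (each contributes count−1 duplicates):
  do draw stay: 2
  do train do: 2
  train do true: 2
  true draw do: 2
4 duplicate windows → 33 − 4 = 29 distinct.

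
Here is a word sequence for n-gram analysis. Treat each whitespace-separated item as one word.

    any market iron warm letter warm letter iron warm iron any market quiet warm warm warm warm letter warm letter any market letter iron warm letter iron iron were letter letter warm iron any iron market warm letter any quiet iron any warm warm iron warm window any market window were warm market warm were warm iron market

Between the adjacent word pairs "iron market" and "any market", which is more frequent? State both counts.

"iron market": 2 occurrences
"any market": 4 occurrences

"any market" (4 vs 2)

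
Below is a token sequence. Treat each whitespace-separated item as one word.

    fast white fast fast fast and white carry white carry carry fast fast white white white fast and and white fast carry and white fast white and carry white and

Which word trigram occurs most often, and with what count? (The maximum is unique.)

Trigram frequencies (highest first):
  and white fast: 2
  fast white fast: 1
  white fast fast: 1
  fast fast fast: 1
  fast fast and: 1
  fast and white: 1
  … (21 more, each ≤ 1)

"and white fast", 2 times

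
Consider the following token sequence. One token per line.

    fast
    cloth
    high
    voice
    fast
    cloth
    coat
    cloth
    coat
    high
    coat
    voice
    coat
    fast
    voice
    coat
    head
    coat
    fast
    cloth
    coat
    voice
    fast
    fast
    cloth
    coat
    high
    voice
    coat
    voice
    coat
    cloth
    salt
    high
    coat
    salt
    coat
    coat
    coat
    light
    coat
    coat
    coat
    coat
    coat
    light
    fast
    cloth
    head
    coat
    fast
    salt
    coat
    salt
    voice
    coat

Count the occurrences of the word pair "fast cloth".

5

Scanning the 55 overlapping bigram windows for "fast cloth":
  position 1–2: fast cloth
  position 5–6: fast cloth
  position 19–20: fast cloth
  position 24–25: fast cloth
  position 47–48: fast cloth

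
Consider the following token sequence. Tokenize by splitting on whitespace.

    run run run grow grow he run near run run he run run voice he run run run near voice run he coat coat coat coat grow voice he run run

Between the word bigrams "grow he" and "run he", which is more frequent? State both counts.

"run he" (2 vs 1)

"grow he": 1 occurrence
"run he": 2 occurrences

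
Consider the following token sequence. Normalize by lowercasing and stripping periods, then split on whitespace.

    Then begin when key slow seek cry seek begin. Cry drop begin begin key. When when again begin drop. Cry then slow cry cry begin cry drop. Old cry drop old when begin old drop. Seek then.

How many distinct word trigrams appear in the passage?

37 tokens → 35 trigram windows in total.
Repeated trigrams (each contributes count−1 duplicates):
  begin cry drop: 2
  cry drop old: 2
2 duplicate windows → 35 − 2 = 33 distinct.

33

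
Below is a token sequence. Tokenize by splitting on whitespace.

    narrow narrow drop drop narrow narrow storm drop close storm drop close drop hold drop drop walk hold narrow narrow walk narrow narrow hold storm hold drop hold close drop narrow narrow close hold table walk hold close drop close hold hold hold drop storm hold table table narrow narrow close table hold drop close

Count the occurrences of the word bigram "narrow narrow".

Scanning the 54 overlapping bigram windows for "narrow narrow":
  position 1–2: narrow narrow
  position 5–6: narrow narrow
  position 19–20: narrow narrow
  position 22–23: narrow narrow
  position 31–32: narrow narrow
  position 49–50: narrow narrow

6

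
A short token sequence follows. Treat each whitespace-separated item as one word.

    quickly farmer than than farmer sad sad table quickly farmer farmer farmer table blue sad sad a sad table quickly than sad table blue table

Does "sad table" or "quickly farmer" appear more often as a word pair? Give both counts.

"sad table" (3 vs 2)

"sad table": 3 occurrences
"quickly farmer": 2 occurrences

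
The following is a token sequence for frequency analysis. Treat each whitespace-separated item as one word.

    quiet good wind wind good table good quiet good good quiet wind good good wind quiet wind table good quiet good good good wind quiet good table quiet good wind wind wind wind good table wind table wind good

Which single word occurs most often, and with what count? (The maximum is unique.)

"good", 15 times

Unigram frequencies (highest first):
  good: 15
  wind: 12
  quiet: 7
  table: 5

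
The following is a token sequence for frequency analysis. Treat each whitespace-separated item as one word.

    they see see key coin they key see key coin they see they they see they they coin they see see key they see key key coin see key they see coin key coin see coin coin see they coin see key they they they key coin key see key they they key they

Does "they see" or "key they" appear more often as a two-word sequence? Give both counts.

"they see" (6 vs 5)

"they see": 6 occurrences
"key they": 5 occurrences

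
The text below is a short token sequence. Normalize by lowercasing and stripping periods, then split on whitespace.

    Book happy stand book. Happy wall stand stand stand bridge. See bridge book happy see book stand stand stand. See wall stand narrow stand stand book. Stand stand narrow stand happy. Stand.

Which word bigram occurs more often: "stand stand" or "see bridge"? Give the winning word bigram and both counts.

"stand stand" (6 vs 1)

"stand stand": 6 occurrences
"see bridge": 1 occurrence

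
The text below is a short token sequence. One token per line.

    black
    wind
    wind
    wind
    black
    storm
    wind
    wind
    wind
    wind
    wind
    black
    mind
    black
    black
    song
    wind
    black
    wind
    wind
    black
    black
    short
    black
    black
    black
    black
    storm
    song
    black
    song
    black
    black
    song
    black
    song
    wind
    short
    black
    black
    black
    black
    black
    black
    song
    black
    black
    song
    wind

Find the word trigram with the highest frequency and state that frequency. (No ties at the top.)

"black black black", 6 times

Trigram frequencies (highest first):
  black black black: 6
  wind wind wind: 4
  black black song: 4
  wind wind black: 3
  black song wind: 3
  black song black: 3
  … (20 more, each ≤ 2)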